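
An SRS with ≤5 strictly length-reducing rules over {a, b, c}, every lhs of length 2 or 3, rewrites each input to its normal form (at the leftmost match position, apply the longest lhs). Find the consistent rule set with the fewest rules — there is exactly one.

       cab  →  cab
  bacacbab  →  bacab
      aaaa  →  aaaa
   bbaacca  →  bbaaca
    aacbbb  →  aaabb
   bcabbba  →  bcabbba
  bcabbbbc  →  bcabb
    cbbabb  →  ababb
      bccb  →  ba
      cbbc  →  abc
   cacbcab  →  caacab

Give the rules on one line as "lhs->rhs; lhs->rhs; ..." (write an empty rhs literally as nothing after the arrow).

  | cab
  | bacacbab => bacab
  | aaaa
  | bbaacca => bbaaca

bbc->; cb->a; cba->; cc->c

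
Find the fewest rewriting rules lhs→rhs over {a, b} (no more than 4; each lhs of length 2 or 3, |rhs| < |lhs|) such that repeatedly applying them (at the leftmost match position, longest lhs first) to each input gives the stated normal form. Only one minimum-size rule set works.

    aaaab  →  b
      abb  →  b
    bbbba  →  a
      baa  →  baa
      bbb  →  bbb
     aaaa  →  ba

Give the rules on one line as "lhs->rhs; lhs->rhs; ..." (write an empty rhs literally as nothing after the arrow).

  | aaaab => bab => b
  | abb => b
  | bbbba => bba => a
  | baa

aaa->b; ab->; bba->a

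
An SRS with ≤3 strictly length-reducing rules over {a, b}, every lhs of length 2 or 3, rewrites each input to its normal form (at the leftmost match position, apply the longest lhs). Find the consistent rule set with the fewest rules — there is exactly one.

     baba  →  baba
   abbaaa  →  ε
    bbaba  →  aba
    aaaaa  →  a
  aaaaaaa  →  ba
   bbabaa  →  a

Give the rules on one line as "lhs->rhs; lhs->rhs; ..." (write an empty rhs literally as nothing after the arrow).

  | baba
  | abbaaa => aaaa => baa => bb => ε
  | bbaba => aba
  | aaaaa => baaa => bba => a

aa->b; bb->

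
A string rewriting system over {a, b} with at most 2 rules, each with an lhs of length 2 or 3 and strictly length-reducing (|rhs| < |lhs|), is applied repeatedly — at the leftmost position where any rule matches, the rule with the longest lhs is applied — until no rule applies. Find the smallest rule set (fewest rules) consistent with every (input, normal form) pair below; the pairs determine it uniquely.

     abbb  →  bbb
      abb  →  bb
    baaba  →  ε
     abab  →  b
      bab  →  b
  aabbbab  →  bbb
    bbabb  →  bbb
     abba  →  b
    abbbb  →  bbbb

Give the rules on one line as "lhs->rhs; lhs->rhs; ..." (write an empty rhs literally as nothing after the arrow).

ab->b; ba->

  | abbb => bbb
  | abb => bb
  | baaba => aba => ba => ε
  | abab => bab => b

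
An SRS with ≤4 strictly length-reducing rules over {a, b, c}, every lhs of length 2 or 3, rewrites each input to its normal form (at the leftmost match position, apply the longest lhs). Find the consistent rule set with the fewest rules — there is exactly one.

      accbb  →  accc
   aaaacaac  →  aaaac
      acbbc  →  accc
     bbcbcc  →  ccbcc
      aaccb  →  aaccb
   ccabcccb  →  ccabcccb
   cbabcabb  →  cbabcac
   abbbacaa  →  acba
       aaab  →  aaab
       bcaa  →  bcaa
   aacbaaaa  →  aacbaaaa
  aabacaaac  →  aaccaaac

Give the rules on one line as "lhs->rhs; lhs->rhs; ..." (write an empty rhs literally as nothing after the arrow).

  | accbb => accc
  | aaaacaac => aaaac
  | acbbc => accc
  | bbcbcc => ccbcc

aba->ac; aca->; bb->c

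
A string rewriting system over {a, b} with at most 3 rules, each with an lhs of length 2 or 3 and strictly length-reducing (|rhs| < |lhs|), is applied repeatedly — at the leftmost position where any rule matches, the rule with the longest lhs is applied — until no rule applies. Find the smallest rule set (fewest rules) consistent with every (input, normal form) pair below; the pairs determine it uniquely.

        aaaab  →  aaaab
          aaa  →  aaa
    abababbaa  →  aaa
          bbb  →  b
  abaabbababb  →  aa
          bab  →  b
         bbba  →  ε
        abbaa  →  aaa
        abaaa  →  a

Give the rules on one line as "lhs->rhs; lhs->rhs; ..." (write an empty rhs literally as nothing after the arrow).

  | aaaab
  | aaa
  | abababbaa => ababbaa => abbaa => aaa
  | bbb => b

ba->; baa->ba; bb->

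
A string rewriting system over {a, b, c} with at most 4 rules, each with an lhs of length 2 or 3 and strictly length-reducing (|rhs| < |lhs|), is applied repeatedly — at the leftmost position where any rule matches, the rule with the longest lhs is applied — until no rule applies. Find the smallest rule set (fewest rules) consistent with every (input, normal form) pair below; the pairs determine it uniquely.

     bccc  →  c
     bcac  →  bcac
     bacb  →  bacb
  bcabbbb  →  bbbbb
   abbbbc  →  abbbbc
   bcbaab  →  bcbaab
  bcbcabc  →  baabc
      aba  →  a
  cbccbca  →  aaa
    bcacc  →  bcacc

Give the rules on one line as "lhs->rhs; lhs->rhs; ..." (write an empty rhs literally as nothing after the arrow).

aba->a; bcc->; cab->b; cbc->a

  | bccc => c
  | bcac
  | bacb
  | bcabbbb => bbbbb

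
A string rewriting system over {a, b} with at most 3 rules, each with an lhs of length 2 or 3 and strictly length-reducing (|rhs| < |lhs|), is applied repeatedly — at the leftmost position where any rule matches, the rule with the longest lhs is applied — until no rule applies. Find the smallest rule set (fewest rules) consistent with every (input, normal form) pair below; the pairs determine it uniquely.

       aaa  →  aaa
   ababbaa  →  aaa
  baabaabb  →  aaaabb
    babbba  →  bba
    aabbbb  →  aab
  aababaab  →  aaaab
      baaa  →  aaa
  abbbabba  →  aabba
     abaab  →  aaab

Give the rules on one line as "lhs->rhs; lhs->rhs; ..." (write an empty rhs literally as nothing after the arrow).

baa->aa; bab->; bbb->

  | aaa
  | ababbaa => abaa => aaa
  | baabaabb => aabaabb => aaaabb
  | babbba => bba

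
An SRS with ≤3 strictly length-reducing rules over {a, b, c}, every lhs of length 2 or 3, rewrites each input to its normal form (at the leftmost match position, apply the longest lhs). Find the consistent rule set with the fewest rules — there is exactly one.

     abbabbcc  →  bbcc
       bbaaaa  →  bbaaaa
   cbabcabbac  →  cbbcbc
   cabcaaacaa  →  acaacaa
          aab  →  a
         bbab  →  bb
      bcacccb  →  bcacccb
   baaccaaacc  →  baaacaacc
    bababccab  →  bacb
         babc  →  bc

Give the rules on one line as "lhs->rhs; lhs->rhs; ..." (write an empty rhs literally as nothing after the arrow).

ab->; cba->cb; cca->ac

  | abbabbcc => babbcc => bbcc
  | bbaaaa
  | cbabcabbac => cbbcabbac => cbbcbac => cbbcbc
  | cabcaaacaa => ccaaacaa => acaacaa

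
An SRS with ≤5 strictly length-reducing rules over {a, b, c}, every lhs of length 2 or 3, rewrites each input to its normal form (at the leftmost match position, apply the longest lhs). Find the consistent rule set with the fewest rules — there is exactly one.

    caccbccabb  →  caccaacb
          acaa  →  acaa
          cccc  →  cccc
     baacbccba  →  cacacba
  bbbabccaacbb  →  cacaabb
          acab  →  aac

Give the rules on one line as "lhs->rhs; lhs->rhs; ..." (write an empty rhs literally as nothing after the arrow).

  | caccbccabb => caccacabb => caccaacb
  | acaa
  | cccc
  | baacbccba => cacbccba => cacacba

baa->ca; bc->a; cab->ac; cbb->bb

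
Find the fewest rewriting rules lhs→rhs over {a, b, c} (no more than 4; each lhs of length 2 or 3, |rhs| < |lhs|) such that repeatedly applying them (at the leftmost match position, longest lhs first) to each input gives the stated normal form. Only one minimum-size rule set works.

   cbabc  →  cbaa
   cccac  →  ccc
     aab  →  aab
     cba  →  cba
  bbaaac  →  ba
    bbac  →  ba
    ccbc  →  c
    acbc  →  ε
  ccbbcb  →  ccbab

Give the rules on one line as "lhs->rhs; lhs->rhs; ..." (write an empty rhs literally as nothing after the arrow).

  | cbabc => cbaa
  | cccac => ccc
  | aab
  | cba

ac->c; bc->a; ca->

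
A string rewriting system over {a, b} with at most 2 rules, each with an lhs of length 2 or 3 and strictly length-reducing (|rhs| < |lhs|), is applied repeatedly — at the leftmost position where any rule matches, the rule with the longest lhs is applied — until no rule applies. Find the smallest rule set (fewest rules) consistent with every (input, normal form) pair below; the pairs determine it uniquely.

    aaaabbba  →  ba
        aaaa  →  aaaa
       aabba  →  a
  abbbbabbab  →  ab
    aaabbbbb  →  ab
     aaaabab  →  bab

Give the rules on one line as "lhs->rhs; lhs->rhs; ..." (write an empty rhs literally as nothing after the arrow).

  | aaaabbba => aabbba => bbba => ba
  | aaaa
  | aabba => bba => a
  | abbbbabbab => abbabbab => aabbab => bbab => ab

aab->b; bb->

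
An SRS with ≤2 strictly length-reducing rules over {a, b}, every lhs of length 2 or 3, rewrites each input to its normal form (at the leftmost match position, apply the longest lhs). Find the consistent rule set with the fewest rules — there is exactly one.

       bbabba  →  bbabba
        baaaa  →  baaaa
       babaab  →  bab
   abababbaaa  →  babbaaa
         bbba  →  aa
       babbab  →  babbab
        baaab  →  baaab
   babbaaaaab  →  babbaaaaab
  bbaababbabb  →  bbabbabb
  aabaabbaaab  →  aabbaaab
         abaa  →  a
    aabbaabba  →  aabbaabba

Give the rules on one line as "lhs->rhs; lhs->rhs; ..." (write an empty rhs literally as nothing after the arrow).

  | bbabba
  | baaaa
  | babaab => bab
  | abababbaaa => babbaaa

aba->; bbb->a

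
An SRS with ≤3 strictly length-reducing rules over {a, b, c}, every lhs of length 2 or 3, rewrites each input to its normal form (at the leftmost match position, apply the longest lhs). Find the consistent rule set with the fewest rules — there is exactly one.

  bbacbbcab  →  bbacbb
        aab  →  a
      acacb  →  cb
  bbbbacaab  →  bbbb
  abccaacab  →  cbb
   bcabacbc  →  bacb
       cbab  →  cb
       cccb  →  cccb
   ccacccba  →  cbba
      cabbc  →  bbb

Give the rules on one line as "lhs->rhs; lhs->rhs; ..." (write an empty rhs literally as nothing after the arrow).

  | bbacbbcab => bbacbbab => bbacbb
  | aab => a
  | acacb => abcb => cb
  | bbbbacaab => bbbbabab => bbbbab => bbbb

ab->; bc->b; ca->b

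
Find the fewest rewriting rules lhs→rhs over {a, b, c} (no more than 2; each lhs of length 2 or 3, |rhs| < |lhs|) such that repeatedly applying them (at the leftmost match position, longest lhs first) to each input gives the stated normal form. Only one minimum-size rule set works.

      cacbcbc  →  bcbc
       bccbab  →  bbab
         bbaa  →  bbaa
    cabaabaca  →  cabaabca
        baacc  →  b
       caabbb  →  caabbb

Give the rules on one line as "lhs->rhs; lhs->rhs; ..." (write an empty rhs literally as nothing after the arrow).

ac->c; cc->

  | cacbcbc => ccbcbc => bcbc
  | bccbab => bbab
  | bbaa
  | cabaabaca => cabaabca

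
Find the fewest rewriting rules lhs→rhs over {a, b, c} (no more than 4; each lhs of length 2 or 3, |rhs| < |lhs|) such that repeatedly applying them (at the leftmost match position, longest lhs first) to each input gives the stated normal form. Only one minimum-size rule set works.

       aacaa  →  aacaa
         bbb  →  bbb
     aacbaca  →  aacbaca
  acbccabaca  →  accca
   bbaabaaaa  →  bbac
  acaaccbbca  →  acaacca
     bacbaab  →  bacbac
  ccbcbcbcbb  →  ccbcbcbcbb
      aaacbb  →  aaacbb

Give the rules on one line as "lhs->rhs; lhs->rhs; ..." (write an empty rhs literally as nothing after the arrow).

  | aacaa
  | bbb
  | aacbaca
  | acbccabaca => acabaca => acabca => accca

ab->c; aba->ab; bbc->; bcc->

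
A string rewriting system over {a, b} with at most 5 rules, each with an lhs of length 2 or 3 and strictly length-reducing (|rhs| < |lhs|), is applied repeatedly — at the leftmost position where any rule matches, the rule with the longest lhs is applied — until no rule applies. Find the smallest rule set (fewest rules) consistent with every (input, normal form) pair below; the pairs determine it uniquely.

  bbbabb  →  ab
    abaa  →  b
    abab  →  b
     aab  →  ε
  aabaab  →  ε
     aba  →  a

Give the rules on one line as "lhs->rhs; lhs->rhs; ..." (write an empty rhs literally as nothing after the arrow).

aa->b; ba->; bab->a; bb->

  | bbbabb => babb => ab
  | abaa => aa => b
  | abab => aa => b
  | aab => bb => ε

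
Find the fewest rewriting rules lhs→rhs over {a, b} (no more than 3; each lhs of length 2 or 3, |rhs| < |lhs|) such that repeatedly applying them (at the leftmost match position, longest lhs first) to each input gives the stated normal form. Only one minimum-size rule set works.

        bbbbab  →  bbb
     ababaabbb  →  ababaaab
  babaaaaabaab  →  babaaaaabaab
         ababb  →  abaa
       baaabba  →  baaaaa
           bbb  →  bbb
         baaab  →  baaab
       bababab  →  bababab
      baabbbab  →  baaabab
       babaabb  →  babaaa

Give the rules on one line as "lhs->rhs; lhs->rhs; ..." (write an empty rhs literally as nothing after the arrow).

  | bbbbab => bbb
  | ababaabbb => ababaaab
  | babaaaaabaab
  | ababb => abaa

abb->aa; bba->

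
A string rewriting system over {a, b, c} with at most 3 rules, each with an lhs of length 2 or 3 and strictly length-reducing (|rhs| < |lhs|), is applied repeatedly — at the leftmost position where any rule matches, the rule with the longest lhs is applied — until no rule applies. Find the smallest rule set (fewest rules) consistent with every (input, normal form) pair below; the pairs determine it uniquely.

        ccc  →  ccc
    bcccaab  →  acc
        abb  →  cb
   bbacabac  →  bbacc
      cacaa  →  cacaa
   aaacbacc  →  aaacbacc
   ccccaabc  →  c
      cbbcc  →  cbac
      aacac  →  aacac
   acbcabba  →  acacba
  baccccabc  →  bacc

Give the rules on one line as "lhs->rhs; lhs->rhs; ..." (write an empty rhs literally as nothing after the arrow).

ab->c; bc->a; cca->c

  | ccc
  | bcccaab => accaab => acab => acc
  | abb => cb
  | bbacabac => bbaccac => bbacc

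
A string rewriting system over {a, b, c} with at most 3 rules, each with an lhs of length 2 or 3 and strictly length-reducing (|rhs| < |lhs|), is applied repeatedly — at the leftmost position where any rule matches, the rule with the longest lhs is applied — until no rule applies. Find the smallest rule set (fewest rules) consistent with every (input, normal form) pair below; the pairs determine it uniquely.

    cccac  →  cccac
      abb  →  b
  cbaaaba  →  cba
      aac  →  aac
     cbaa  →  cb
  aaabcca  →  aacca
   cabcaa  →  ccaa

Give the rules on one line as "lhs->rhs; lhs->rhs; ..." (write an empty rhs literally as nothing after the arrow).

ab->; baa->b

  | cccac
  | abb => b
  | cbaaaba => cbaba => cba
  | aac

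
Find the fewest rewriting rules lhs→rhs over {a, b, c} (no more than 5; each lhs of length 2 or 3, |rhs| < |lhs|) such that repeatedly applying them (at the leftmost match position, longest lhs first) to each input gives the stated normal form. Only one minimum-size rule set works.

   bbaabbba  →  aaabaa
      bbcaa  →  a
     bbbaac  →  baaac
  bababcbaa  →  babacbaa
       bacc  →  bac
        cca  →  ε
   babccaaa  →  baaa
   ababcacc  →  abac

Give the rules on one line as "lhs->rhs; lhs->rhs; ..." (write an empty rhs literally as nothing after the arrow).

bba->aa; bc->c; ca->; cc->c

  | bbaabbba => aaabbba => aaabaa
  | bbcaa => bcaa => caa => a
  | bbbaac => baaac
  | bababcbaa => babacbaa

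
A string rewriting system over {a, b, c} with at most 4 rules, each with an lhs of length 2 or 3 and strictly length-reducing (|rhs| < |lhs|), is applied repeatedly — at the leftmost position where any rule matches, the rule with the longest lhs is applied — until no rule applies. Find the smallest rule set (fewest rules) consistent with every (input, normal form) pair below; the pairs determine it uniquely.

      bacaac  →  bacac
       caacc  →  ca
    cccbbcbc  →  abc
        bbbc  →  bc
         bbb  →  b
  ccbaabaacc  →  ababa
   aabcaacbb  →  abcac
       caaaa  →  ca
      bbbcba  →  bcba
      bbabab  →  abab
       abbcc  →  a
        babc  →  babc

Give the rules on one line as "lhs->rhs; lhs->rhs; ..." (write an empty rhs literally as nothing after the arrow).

  | bacaac => bacac
  | caacc => cacc => caa => ca
  | cccbbcbc => acbbcbc => accbc => aabc => abc
  | bbbc => bc

aa->a; bb->; cc->a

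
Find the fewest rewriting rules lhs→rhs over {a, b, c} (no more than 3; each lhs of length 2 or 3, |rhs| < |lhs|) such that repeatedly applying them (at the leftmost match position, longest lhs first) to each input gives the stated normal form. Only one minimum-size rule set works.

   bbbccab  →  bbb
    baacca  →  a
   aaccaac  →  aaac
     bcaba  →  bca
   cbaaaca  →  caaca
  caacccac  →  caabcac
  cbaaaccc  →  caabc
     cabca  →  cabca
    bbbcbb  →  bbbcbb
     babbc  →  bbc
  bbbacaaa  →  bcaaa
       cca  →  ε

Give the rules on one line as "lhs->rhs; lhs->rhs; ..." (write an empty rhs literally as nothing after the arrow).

ba->; bba->; cc->b

  | bbbccab => bbbbab => bbb
  | baacca => acca => aba => a
  | aaccaac => aabaac => aaac
  | bcaba => bca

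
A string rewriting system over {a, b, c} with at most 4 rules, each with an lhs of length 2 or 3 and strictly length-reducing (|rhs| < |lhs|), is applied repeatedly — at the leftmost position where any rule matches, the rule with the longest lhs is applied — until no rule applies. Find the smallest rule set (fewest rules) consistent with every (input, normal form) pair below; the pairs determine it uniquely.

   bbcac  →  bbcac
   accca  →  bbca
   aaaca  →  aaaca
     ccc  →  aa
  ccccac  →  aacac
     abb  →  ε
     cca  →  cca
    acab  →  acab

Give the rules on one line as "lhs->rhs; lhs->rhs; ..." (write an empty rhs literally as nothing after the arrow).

  | bbcac
  | accca => bbca
  | aaaca
  | ccc => aa

abb->; acc->bb; ccc->aa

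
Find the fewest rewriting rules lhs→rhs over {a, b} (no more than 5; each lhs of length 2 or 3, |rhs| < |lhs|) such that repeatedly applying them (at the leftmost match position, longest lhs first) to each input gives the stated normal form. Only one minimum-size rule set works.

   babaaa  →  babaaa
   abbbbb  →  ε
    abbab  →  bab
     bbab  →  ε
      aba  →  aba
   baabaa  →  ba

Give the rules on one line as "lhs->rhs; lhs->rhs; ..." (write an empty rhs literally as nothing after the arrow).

aab->b; abb->b; bb->; bba->b

  | babaaa
  | abbbbb => bbbb => bb => ε
  | abbab => bab
  | bbab => bb => ε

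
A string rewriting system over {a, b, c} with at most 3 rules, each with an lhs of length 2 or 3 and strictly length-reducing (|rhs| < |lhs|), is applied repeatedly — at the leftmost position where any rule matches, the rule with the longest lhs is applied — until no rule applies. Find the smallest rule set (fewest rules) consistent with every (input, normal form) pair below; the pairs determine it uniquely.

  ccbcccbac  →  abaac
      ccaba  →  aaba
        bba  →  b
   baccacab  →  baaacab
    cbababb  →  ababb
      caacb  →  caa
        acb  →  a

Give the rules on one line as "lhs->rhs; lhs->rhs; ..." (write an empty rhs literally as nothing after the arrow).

  | ccbcccbac => abcccbac => abacbac => abaac
  | ccaba => aaba
  | bba => b
  | baccacab => baaacab

bba->b; cb->; cc->a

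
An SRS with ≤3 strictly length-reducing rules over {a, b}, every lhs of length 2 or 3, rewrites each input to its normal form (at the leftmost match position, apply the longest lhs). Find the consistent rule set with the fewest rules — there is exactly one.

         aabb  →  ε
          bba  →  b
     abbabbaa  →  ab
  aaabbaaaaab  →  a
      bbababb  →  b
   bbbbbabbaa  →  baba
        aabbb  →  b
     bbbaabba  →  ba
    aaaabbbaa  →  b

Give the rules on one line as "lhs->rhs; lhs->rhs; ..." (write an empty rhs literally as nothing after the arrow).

  | aabb => bb => ε
  | bba => b
  | abbabbaa => abbbaa => abaa => ab
  | aaabbaaaaab => abbaaaaab => abaaaab => abaab => abb => a

aa->; bb->; bba->b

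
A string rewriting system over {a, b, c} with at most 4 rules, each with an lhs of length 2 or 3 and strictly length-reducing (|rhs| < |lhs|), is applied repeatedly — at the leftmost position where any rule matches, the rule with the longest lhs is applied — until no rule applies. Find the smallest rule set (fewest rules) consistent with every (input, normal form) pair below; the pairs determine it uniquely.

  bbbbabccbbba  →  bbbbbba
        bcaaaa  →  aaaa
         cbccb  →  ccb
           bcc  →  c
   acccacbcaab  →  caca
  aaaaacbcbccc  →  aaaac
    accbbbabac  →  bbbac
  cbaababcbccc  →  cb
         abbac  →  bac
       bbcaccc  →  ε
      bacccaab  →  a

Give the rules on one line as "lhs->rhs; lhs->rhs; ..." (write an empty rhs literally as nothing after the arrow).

  | bbbbabccbbba => bbbbcbcbbba => bbbbcbbba => bbbbbba
  | bcaaaa => aaaa
  | cbccb => ccb
  | bcc => c

ab->; abc->cb; acc->; bc->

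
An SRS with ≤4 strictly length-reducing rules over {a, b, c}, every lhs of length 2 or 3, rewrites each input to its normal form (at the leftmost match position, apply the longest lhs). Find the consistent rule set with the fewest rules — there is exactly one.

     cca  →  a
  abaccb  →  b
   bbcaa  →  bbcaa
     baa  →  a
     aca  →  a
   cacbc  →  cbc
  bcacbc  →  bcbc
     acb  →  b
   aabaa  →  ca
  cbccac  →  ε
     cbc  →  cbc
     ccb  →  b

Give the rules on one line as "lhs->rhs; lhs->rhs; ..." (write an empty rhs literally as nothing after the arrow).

  | cca => a
  | abaccb => ccccb => ccb => b
  | bbcaa
  | baa => a

aba->cc; ac->; ba->; cc->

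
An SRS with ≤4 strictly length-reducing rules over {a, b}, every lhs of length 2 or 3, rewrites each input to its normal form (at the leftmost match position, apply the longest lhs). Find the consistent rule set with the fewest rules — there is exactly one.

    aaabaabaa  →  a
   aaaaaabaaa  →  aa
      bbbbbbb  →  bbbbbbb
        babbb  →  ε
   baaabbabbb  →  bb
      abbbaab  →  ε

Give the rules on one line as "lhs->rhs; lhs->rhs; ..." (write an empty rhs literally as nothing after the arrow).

aaa->a; ab->; ba->; bab->ba

  | aaabaabaa => abaabaa => aabaa => aaa => a
  | aaaaaabaaa => aaaabaaa => aabaaa => aaaa => aa
  | bbbbbbb
  | babbb => babb => bab => ba => ε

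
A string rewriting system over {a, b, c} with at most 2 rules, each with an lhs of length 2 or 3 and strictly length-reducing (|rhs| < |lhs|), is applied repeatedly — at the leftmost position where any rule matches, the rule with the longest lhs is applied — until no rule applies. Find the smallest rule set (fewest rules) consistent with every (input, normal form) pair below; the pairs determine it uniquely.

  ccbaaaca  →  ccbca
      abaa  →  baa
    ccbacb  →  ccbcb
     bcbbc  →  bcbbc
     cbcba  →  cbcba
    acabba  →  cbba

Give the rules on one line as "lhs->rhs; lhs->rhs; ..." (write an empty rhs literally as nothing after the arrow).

ab->b; ac->c

  | ccbaaaca => ccbaaca => ccbaca => ccbca
  | abaa => baa
  | ccbacb => ccbcb
  | bcbbc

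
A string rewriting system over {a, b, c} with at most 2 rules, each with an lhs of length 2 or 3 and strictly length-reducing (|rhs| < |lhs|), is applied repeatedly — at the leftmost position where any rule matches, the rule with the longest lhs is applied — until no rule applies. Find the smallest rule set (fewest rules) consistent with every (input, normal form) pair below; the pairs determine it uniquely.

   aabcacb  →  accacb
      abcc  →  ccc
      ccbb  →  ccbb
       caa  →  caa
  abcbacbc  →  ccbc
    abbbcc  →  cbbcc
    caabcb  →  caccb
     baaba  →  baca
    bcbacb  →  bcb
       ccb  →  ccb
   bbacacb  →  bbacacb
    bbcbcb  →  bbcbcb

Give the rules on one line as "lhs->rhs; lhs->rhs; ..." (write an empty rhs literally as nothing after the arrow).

ab->c; cba->

  | aabcacb => accacb
  | abcc => ccc
  | ccbb
  | caa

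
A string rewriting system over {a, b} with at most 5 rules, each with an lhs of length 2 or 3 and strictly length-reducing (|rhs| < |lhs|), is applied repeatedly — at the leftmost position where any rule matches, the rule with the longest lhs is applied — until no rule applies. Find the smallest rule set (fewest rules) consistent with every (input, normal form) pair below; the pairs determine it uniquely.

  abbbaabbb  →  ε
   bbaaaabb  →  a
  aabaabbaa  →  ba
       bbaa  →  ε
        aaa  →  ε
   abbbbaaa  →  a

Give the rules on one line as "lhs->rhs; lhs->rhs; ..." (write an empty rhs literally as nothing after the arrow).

aa->; aaa->; aba->b; bb->a

  | abbbaabbb => aabaabbb => baabbb => bbbb => abb => aa => ε
  | bbaaaabb => aaaaabb => aabb => bb => a
  | aabaabbaa => baabbaa => bbbaa => abaa => ba
  | bbaa => aaa => ε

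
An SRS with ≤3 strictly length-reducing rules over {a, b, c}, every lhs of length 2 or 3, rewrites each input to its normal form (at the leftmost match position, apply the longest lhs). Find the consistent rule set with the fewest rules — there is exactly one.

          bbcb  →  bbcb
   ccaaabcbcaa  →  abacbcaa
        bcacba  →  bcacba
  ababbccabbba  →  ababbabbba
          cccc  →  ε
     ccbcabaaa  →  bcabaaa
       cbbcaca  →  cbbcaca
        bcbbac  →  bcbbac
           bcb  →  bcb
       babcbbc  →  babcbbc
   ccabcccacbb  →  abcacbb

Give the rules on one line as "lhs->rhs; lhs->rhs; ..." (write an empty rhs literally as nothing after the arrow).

  | bbcb
  | ccaaabcbcaa => aaabcbcaa => abacbcaa
  | bcacba
  | ababbccabbba => ababbabbba

aab->ba; cc->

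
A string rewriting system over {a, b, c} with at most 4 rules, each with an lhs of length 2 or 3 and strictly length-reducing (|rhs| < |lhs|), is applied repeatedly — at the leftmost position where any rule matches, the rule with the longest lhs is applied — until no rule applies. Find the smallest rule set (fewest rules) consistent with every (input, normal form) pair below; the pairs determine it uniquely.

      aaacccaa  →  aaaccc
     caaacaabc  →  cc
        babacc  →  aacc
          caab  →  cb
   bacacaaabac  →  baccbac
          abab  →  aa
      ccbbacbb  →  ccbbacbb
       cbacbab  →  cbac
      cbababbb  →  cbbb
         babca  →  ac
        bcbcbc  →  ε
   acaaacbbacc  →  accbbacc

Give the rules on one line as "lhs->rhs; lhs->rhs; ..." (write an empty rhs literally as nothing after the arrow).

bab->a; bc->; ca->c

  | aaacccaa => aaaccca => aaaccc
  | caaacaabc => caacaabc => cacaabc => ccaabc => ccabc => ccbc => cc
  | babacc => aacc
  | caab => cab => cb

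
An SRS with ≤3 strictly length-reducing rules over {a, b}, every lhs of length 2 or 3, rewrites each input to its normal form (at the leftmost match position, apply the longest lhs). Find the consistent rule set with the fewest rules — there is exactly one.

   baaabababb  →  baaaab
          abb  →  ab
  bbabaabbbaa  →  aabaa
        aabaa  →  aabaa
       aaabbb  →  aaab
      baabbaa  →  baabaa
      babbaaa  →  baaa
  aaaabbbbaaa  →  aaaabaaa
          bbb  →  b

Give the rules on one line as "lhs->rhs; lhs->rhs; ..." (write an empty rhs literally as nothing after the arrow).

bab->; bb->b

  | baaabababb => baaaabb => baaaab
  | abb => ab
  | bbabaabbbaa => babaabbbaa => aabbbaa => aabbaa => aabaa
  | aabaa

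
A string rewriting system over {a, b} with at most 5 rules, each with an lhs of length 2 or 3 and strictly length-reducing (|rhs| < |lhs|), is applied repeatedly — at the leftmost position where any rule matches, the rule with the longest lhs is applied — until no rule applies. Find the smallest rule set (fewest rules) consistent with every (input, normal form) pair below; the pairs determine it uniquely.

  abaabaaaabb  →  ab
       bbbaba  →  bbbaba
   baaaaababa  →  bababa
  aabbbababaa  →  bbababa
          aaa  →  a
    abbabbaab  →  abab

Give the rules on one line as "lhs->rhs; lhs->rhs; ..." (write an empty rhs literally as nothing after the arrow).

aa->a; aaa->a; aab->; abb->ab

  | abaabaaaabb => abaaaabb => abaabb => abb => ab
  | bbbaba
  | baaaaababa => baaababa => bababa
  | aabbbababaa => bbababaa => bbababa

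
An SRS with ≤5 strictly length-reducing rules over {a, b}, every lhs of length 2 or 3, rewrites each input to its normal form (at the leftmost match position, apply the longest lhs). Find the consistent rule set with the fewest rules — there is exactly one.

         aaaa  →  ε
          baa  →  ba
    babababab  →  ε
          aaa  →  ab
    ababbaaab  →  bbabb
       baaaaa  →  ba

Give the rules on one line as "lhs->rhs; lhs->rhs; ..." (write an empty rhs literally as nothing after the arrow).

  | aaaa => aba => ε
  | baa => ba
  | babababab => bbabab => bbb => ε
  | aaa => ab

aa->a; aaa->ab; aba->; bbb->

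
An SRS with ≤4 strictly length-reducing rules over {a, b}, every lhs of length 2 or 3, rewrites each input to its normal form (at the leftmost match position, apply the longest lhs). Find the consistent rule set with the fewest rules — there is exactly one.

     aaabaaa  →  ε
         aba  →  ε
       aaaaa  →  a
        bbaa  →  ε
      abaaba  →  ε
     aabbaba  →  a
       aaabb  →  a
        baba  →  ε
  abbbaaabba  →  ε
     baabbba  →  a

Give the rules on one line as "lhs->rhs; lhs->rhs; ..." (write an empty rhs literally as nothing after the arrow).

  | aaabaaa => abaaa => aaaa => aa => ε
  | aba => aa => ε
  | aaaaa => aaa => a
  | bbaa => bba => bb => ε

aa->; ba->a; bb->; bba->bb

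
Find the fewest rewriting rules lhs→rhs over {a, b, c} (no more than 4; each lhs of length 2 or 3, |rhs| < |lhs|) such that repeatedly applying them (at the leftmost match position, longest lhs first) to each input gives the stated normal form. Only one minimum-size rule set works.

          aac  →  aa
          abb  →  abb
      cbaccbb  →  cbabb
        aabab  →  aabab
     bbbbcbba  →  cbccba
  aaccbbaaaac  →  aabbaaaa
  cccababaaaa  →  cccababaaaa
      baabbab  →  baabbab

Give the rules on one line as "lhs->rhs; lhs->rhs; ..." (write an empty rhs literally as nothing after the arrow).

  | aac => aa
  | abb
  | cbaccbb => cbacbb => cbabb
  | aabab

ac->a; bbb->cb; bcb->cc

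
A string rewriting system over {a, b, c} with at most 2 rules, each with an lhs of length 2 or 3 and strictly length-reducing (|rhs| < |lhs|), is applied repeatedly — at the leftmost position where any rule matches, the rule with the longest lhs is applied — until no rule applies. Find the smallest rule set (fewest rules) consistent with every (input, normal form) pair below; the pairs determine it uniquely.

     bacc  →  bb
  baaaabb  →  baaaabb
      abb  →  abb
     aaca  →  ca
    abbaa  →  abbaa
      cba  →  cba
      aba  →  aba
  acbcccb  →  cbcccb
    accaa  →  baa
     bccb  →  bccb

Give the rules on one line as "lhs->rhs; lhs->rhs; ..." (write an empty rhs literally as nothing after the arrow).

ac->c; acc->b

  | bacc => bb
  | baaaabb
  | abb
  | aaca => aca => ca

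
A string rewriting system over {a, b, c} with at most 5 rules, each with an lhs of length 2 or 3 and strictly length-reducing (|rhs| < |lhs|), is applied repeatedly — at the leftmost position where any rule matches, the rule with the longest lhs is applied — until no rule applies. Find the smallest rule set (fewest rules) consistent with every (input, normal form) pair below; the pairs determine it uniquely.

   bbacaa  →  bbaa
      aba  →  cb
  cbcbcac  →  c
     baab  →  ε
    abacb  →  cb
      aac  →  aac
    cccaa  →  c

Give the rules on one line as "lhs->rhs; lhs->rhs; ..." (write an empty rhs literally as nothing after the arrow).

  | bbacaa => bbaa
  | aba => cb
  | cbcbcac => cbcac => cac => c
  | baab => bc => ε

aab->c; aba->cb; bc->; ca->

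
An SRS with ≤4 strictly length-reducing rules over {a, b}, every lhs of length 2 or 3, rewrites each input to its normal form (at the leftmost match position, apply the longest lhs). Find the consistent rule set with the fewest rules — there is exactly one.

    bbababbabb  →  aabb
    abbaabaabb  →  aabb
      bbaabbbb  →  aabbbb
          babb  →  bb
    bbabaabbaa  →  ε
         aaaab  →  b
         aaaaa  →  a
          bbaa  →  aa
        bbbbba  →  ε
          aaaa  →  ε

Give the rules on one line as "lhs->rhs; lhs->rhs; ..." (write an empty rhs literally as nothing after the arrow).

aaa->b; ba->; bba->a

  | bbababbabb => ababbabb => abbabb => aabb
  | abbaabaabb => aaabaabb => bbaabb => aabb
  | bbaabbbb => aabbbb
  | babb => bb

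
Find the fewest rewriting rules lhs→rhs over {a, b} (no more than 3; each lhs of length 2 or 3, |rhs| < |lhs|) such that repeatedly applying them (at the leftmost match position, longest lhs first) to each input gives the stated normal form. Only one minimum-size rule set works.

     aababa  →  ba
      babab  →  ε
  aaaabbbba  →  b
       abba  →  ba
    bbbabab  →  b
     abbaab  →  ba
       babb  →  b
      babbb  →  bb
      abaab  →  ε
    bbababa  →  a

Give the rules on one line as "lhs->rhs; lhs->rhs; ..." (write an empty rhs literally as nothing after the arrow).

ab->; aba->b; bab->

  | aababa => abba => ba
  | babab => ab => ε
  | aaaabbbba => aaabbba => aabba => aba => b
  | abba => ba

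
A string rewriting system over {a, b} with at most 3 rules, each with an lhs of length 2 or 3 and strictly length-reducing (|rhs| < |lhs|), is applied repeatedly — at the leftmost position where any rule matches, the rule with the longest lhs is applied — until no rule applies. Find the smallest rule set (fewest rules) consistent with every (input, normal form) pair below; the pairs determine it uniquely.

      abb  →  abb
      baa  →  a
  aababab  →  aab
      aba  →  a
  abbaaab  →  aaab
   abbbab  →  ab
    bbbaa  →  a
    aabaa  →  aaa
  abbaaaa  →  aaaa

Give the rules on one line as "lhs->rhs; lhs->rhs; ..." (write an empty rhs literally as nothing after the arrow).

  | abb
  | baa => a
  | aababab => aabab => aab
  | aba => a

ba->; bba->ba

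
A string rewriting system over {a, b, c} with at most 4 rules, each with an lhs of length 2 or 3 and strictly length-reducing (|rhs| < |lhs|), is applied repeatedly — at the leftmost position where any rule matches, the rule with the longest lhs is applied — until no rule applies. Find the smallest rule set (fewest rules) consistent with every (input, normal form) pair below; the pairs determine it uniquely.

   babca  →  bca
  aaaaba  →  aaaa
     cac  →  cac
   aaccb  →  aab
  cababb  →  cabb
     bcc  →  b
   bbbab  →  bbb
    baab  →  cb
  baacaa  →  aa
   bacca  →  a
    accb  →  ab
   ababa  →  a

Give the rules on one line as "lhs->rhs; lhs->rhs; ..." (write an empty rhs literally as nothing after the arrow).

  | babca => bca
  | aaaaba => aaaa
  | cac
  | aaccb => aab

ba->; baa->c; cc->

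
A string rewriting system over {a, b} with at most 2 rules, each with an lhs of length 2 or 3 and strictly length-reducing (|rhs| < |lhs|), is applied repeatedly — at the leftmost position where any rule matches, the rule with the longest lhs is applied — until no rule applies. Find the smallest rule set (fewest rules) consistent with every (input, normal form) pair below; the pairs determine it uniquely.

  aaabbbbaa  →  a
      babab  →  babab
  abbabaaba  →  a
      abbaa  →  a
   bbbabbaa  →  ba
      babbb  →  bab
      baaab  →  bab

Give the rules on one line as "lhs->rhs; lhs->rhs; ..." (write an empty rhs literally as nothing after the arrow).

aa->; bb->

  | aaabbbbaa => abbbbaa => abbaa => aaa => a
  | babab
  | abbabaaba => aabaaba => baaba => bba => a
  | abbaa => aaa => a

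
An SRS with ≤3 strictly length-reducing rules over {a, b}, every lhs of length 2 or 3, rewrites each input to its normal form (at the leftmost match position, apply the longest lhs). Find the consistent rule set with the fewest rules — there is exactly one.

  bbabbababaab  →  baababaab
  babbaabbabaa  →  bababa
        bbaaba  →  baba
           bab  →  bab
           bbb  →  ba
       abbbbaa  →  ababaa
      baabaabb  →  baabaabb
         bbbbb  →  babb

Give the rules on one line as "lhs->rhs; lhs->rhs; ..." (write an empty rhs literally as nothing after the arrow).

bba->b; bbb->ba

  | bbabbababaab => bbbababaab => baababaab
  | babbaabbabaa => bababbabaa => bababbaa => bababa
  | bbaaba => baba
  | bab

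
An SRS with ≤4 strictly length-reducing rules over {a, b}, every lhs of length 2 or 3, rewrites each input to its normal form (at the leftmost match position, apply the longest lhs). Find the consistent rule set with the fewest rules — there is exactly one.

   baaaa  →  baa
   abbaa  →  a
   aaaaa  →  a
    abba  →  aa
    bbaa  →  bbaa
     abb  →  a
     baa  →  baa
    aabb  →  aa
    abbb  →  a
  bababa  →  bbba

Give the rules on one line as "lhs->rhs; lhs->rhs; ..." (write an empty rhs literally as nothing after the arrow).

  | baaaa => baa
  | abbaa => abaa => aaa => a
  | aaaaa => aaa => a
  | abba => aba => aa

aaa->a; ab->a; bab->bb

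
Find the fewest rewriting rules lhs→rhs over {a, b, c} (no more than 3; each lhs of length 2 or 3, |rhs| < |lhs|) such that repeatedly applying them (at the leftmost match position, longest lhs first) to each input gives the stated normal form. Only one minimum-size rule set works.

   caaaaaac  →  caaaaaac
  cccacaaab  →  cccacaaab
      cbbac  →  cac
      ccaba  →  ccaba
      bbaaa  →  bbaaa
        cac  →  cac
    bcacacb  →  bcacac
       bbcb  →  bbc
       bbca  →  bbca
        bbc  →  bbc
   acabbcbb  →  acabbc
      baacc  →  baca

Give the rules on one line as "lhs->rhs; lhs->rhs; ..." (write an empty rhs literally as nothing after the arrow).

  | caaaaaac
  | cccacaaab
  | cbbac => cbac => cac
  | ccaba

acc->ca; cb->c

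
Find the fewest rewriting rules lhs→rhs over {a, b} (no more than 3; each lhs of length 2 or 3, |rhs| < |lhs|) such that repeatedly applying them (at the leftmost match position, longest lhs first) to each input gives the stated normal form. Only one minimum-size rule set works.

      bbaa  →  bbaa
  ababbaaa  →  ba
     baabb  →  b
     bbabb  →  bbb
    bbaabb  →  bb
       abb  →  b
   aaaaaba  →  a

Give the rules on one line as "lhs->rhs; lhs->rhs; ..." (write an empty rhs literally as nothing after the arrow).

  | bbaa
  | ababbaaa => abbaaa => baaa => ba
  | baabb => bab => b
  | bbabb => bbb

aaa->a; ab->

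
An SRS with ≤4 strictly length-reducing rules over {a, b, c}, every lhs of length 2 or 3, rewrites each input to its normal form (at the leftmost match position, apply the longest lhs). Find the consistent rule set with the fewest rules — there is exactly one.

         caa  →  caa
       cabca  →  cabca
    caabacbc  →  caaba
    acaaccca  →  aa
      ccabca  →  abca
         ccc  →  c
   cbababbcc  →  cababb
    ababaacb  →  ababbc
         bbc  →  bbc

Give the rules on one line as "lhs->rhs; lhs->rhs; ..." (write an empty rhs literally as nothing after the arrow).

  | caa
  | cabca
  | caabacbc => caabacc => caaba
  | acaaccca => acbccca => acccca => acca => aa

aac->bc; cb->c; cc->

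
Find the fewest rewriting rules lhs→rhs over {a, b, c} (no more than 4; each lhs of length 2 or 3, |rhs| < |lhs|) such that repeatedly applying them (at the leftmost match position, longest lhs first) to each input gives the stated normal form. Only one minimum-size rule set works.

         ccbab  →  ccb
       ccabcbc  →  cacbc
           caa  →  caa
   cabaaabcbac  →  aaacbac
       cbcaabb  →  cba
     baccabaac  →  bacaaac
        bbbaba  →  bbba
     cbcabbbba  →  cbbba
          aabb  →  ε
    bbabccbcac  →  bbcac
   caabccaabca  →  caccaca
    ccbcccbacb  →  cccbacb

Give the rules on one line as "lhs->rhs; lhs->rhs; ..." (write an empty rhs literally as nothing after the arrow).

ab->; bcc->; cab->a

  | ccbab => ccb
  | ccabcbc => cacbc
  | caa
  | cabaaabcbac => aaaabcbac => aaacbac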